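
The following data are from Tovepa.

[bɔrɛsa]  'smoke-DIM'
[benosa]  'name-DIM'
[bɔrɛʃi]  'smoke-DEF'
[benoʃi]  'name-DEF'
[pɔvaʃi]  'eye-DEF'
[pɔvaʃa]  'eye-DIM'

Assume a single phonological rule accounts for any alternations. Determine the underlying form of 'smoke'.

'smoke' shows [ʃ] ~ [s] at the end of the stem ([bɔrɛʃi] vs [bɔrɛsa]).
If /ʃ/ were underlying and a rule turned it into [s] before the DIM suffix, 'eye' would also alternate; but it has [ʃ] in both [pɔvaʃi] and [pɔvaʃa].
The underlying segment must be /s/; /s/ becomes palato-alveolar [ʃ] before a front vowel, yielding [ʃ] there.

/bɔrɛs/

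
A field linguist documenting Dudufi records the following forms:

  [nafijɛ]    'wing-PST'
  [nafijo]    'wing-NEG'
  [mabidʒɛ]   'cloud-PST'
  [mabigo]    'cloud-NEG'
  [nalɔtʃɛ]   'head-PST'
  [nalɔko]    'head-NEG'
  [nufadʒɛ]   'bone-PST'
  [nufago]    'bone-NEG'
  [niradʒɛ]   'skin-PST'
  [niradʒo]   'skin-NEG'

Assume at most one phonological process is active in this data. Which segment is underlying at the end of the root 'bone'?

/g/

The root 'bone' surfaces as [nufadʒɛ] and [nufago], with a stem-final [dʒ] ~ [g] alternation.
If /dʒ/ were underlying and a rule turned it into [g] before the NEG suffix, 'skin' would also alternate; but it has [dʒ] in both [niradʒɛ] and [niradʒo].
So /g/ is underlying, and a rule of palatalization before a front vowel — /k/ and /g/ become palato-alveolar [tʃ] and [dʒ] before a front vowel — gives [dʒ].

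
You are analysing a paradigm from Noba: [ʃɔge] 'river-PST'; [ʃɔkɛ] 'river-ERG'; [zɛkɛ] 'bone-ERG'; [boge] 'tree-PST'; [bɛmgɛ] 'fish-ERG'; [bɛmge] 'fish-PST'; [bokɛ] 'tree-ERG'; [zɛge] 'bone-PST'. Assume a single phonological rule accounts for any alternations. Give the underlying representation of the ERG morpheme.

The ERG suffix surfaces as [-gɛ] and [-kɛ], depending on the final segment of the stem.
By contrast the PST suffix keeps its initial [g] throughout — that segment must be underlying.
The ERG suffix is therefore /-kɛ/ underlyingly, with post-nasal voicing: voiceless stops become voiced after a nasal.

/-kɛ/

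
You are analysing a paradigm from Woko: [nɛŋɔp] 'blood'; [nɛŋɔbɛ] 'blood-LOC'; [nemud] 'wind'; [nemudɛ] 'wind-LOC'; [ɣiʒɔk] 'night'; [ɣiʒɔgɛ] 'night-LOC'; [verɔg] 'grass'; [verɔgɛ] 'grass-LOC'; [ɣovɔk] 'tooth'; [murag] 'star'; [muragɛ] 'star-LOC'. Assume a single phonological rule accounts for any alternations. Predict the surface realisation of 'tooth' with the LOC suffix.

[ɣovɔgɛ]

The stem for 'night' ends in [k] in [ɣiʒɔk] but [g] in [ɣiʒɔgɛ].
The stem 'star' ([murag], [muragɛ]) shows [g] unchanged in both environments, so [g] cannot be basic with [k] derived in isolation.
The alternation reflects intervocalic voicing: voiceless stops become voiced between vowels. /k/ is underlying.
The one attested form of 'tooth', [ɣovɔk], shows underlying /ɣovɔk/. Applying the same rule between vowels gives [ɣovɔgɛ].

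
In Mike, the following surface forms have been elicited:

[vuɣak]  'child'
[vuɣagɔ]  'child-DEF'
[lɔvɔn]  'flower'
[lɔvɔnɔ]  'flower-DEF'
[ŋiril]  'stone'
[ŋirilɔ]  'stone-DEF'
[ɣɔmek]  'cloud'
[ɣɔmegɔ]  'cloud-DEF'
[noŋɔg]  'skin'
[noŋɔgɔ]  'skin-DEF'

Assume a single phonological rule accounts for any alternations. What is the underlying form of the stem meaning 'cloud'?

/ɣɔmek/

In [ɣɔmek] and [ɣɔmegɔ] the final segment of 'cloud' alternates: [k] ~ [g].
The stem 'skin' ([noŋɔg], [noŋɔgɔ]) shows [g] unchanged in both environments, so [g] cannot be basic with [k] derived in isolation.
The alternation reflects intervocalic voicing: voiceless stops become voiced between vowels. /k/ is underlying.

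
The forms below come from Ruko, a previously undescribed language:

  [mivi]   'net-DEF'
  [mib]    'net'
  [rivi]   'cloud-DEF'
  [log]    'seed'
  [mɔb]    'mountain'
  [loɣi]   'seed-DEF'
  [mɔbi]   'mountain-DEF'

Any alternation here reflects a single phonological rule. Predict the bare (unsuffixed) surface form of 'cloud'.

[rib]

The stem for 'net' ends in [v] in [mivi] but [b] in [mib].
The stem 'mountain' ([mɔbi], [mɔb]) shows [b] unchanged in both environments, so [b] cannot be basic with [v] derived before the DEF suffix.
The alternation reflects word-final hardening: voiced fricatives become stops word-finally. /v/ is underlying.
The one attested form of 'cloud', [rivi], shows underlying /riv/. Applying the same rule word-finally gives [rib].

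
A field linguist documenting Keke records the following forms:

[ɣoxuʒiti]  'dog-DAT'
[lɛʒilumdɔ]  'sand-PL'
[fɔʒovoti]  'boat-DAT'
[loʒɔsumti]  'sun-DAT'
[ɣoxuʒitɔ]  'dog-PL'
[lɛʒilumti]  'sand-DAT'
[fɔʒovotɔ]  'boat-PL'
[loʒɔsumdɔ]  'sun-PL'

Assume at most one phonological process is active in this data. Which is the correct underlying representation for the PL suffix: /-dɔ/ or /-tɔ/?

The PL suffix surfaces as [-dɔ] and [-tɔ], depending on the final segment of the stem.
The DAT suffix, which begins with [t], is invariant after every stem; so [t] is not altered by any rule here.
The PL suffix is therefore /-dɔ/ underlyingly, with post-vocalic devoicing: voiced stops become voiceless after a vowel.

/-dɔ/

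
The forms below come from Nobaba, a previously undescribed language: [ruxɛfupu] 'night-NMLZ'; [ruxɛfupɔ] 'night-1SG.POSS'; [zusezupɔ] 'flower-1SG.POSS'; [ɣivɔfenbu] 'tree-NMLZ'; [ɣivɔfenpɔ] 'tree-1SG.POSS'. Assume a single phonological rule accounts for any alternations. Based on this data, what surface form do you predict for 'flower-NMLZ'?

The NMLZ morpheme has two allomorphs, [-bu] and [-pu].
By contrast the 1SG.POSS suffix keeps its initial [p] throughout — that segment must be underlying.
The NMLZ suffix is therefore /-bu/ underlyingly, with post-vocalic devoicing: voiced stops become voiceless after a vowel.
After 'flower', which ends in a vowel, the suffix surfaces as [-pu], giving [zusezupu].

[zusezupu]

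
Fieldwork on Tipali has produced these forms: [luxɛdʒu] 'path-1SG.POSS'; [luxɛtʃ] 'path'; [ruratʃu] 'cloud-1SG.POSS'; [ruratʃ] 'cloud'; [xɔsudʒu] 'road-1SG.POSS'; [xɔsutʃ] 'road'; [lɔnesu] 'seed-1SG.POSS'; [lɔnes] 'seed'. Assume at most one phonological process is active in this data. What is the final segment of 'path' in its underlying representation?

/dʒ/

The stem for 'path' ends in [dʒ] in [luxɛdʒu] but [tʃ] in [luxɛtʃ].
Compare 'cloud', with invariant [tʃ] in [ruratʃu] and [ruratʃ]: an analysis with underlying /tʃ/ and a rule producing [dʒ] before the 1SG.POSS suffix would wrongly predict alternation here too.
So /dʒ/ is underlying, and a rule of word-final obstruent devoicing — voiced obstruents become voiceless word-finally — gives [tʃ].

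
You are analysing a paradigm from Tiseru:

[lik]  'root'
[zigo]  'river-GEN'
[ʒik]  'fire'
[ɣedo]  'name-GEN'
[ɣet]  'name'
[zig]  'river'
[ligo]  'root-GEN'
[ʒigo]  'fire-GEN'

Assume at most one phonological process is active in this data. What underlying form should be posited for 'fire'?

The stem for 'fire' ends in [g] in [ʒigo] but [k] in [ʒik].
Compare 'river', with invariant [g] in [zigo] and [zig]: an analysis with underlying /g/ and a rule producing [k] in isolation would wrongly predict alternation here too.
The alternation reflects intervocalic voicing: voiceless stops become voiced between vowels. /k/ is underlying.
So 'fire' = /ʒik/.

/ʒik/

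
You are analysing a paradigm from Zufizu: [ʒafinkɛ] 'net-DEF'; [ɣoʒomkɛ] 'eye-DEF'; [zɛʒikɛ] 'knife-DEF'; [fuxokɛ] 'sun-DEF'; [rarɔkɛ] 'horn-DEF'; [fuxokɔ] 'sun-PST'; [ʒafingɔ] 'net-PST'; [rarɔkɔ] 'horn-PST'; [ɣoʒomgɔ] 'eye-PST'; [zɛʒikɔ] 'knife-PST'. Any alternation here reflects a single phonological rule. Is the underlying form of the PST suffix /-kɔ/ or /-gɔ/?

/-gɔ/

The PST suffix surfaces as [-gɔ] and [-kɔ], depending on the final segment of the stem.
By contrast the DEF suffix keeps its initial [k] throughout — that segment must be underlying.
So the underlying form is /-gɔ/, and voiced stops become voiceless after a vowel.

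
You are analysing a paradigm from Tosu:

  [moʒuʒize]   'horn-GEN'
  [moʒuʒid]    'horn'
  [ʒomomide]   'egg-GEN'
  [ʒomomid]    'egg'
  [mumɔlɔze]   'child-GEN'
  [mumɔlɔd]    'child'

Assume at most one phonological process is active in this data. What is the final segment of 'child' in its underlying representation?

The root 'child' surfaces as [mumɔlɔze] and [mumɔlɔd], with a stem-final [z] ~ [d] alternation.
If /d/ were underlying and a rule turned it into [z] before the GEN suffix, 'egg' would also alternate; but it has [d] in both [ʒomomide] and [ʒomomid].
The alternation reflects word-final hardening: voiced fricatives become stops word-finally. /z/ is underlying.

/z/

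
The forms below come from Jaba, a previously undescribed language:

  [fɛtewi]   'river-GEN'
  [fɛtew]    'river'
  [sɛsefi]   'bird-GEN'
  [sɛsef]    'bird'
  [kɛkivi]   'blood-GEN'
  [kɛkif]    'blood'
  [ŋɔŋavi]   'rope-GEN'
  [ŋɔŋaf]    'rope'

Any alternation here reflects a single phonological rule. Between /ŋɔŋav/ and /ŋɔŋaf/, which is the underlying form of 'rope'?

/ŋɔŋav/

In [ŋɔŋavi] and [ŋɔŋaf] the final segment of 'rope' alternates: [v] ~ [f].
If /f/ were underlying and a rule turned it into [v] before the GEN suffix, 'bird' would also alternate; but it has [f] in both [sɛsefi] and [sɛsef].
Therefore /v/ is basic and [f] is derived by word-final obstruent devoicing (voiced obstruents become voiceless word-finally).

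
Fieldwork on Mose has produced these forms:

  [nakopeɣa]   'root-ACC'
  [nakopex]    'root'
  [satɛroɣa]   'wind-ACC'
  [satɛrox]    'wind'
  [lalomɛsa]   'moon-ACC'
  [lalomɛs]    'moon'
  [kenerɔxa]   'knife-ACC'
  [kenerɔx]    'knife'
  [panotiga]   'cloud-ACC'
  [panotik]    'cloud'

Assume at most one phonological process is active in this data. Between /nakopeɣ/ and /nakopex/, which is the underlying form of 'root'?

'root' shows [ɣ] ~ [x] at the end of the stem ([nakopeɣa] vs [nakopex]).
Compare 'knife', with invariant [x] in [kenerɔxa] and [kenerɔx]: an analysis with underlying /x/ and a rule producing [ɣ] before the ACC suffix would wrongly predict alternation here too.
The underlying segment must be /ɣ/; voiced obstruents become voiceless word-finally, yielding [x] there.

/nakopeɣ/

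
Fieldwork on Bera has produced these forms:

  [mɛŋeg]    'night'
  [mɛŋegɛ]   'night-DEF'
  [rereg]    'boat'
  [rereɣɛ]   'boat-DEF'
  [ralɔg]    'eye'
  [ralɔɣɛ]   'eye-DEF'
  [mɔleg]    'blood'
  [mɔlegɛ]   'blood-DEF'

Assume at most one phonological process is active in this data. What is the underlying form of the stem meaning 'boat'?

In [rereg] and [rereɣɛ] the final segment of 'boat' alternates: [g] ~ [ɣ].
The stem 'blood' ([mɔleg], [mɔlegɛ]) shows [g] unchanged in both environments, so [g] cannot be basic with [ɣ] derived before the DEF suffix.
So /ɣ/ is underlying, and a rule of word-final hardening — voiced fricatives become stops word-finally — gives [g].
The underlying form of 'boat' is therefore /rereɣ/.

/rereɣ/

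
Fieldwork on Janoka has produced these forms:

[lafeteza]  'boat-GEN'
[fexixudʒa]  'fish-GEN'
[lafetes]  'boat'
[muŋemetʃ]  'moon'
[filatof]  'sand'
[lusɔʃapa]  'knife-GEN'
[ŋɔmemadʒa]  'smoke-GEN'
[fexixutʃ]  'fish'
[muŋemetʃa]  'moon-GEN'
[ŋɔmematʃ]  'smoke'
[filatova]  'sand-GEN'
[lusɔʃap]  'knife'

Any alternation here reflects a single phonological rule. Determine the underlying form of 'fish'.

/fexixudʒ/

'fish' shows [tʃ] ~ [dʒ] at the end of the stem ([fexixutʃ] vs [fexixudʒa]).
The stem 'moon' ([muŋemetʃ], [muŋemetʃa]) shows [tʃ] unchanged in both environments, so [tʃ] cannot be basic with [dʒ] derived before the GEN suffix.
The underlying segment must be /dʒ/; voiced obstruents become voiceless word-finally, yielding [tʃ] there.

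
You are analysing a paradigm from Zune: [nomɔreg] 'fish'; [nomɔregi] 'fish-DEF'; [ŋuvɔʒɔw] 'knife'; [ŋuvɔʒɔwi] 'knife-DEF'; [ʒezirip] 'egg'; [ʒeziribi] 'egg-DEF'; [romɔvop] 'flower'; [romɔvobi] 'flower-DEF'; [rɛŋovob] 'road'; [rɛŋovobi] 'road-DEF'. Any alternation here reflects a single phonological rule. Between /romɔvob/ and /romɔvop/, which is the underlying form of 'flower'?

/romɔvop/

The stem for 'flower' ends in [p] in [romɔvop] but [b] in [romɔvobi].
If /b/ were underlying and a rule turned it into [p] in isolation, 'road' would also alternate; but it has [b] in both [rɛŋovob] and [rɛŋovobi].
The alternation reflects intervocalic voicing: voiceless stops become voiced between vowels. /p/ is underlying.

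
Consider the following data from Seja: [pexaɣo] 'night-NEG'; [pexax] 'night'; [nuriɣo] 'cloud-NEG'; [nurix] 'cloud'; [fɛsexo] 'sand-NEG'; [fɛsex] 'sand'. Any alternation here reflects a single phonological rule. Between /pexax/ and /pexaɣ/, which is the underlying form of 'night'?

'night' shows [ɣ] ~ [x] at the end of the stem ([pexaɣo] vs [pexax]).
If /x/ were underlying and a rule turned it into [ɣ] before the NEG suffix, 'sand' would also alternate; but it has [x] in both [fɛsexo] and [fɛsex].
Therefore /ɣ/ is basic and [x] is derived by word-final obstruent devoicing (voiced obstruents become voiceless word-finally).

/pexaɣ/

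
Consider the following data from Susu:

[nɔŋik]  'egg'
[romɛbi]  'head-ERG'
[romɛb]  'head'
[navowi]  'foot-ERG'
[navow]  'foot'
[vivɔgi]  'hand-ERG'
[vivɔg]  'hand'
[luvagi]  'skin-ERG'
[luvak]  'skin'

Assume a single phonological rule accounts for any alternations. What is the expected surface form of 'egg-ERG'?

[nɔŋigi]

'skin' shows [g] ~ [k] at the end of the stem ([luvagi] vs [luvak]).
But 'hand' keeps [g] in both environments ([vivɔgi], [vivɔg]), so there is no rule changing /g/ to [k] in isolation.
So /k/ is underlying, and a rule of intervocalic voicing — voiceless stops become voiced between vowels — gives [g].
From [nɔŋik] the stem 'egg' is /nɔŋik/; between vowels this yields [nɔŋigi].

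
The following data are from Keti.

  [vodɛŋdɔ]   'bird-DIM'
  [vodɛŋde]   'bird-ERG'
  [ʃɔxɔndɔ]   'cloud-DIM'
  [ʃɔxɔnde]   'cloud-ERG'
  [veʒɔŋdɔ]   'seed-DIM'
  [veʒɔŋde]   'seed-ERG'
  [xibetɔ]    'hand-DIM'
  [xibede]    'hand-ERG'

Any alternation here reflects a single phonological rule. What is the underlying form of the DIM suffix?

/-tɔ/

The DIM suffix surfaces as [-dɔ] and [-tɔ], depending on the final segment of the stem.
By contrast the ERG suffix keeps its initial [d] throughout — that segment must be underlying.
So the underlying form is /-tɔ/, and voiceless stops become voiced after a nasal.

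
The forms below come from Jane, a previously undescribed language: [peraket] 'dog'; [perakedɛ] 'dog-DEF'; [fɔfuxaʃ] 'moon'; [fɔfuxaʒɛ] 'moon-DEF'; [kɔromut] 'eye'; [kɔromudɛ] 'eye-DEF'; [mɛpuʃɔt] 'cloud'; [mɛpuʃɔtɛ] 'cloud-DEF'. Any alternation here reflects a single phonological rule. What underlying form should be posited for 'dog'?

/peraked/

In [peraket] and [perakedɛ] the final segment of 'dog' alternates: [t] ~ [d].
Compare 'cloud', with invariant [t] in [mɛpuʃɔt] and [mɛpuʃɔtɛ]: an analysis with underlying /t/ and a rule producing [d] before the DEF suffix would wrongly predict alternation here too.
Therefore /d/ is basic and [t] is derived by word-final obstruent devoicing (voiced obstruents become voiceless word-finally).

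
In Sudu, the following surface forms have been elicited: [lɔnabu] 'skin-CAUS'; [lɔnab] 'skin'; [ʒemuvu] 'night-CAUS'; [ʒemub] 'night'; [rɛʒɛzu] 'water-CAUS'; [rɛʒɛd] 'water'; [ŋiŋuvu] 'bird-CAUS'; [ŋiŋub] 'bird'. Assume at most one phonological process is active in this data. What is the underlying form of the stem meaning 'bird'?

/ŋiŋuv/

The stem for 'bird' ends in [v] in [ŋiŋuvu] but [b] in [ŋiŋub].
If /b/ were underlying and a rule turned it into [v] before the CAUS suffix, 'skin' would also alternate; but it has [b] in both [lɔnabu] and [lɔnab].
The alternation reflects word-final hardening: voiced fricatives become stops word-finally. /v/ is underlying.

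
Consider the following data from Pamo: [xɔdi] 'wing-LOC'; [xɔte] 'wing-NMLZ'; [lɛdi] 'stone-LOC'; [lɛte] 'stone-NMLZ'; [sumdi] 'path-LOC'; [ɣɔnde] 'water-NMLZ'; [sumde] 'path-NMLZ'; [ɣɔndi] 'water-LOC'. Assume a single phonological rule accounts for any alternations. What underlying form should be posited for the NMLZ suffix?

The NMLZ suffix surfaces as [-de] and [-te], depending on the final segment of the stem.
By contrast the LOC suffix keeps its initial [d] throughout — that segment must be underlying.
The NMLZ suffix is therefore /-te/ underlyingly, with post-nasal voicing: voiceless stops become voiced after a nasal.

/-te/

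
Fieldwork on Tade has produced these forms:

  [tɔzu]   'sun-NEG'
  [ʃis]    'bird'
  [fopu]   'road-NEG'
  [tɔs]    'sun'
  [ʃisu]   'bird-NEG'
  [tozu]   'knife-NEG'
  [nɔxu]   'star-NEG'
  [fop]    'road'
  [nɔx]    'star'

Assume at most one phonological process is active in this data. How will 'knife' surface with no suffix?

[tos]

In [tɔzu] and [tɔs] the final segment of 'sun' alternates: [z] ~ [s].
The stem 'bird' ([ʃisu], [ʃis]) shows [s] unchanged in both environments, so [s] cannot be basic with [z] derived before the NEG suffix.
Therefore /z/ is basic and [s] is derived by word-final obstruent devoicing (voiced obstruents become voiceless word-finally).
From [tozu] the stem 'knife' is /toz/; word-finally this yields [tos].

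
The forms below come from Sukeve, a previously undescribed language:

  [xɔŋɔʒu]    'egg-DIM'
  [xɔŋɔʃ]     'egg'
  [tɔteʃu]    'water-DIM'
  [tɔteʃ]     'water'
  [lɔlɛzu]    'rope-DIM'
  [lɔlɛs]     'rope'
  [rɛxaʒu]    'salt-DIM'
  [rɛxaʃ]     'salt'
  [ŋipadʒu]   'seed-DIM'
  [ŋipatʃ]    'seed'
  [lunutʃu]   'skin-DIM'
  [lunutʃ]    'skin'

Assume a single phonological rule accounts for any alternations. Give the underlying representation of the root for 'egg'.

/xɔŋɔʒ/

In [xɔŋɔʒu] and [xɔŋɔʃ] the final segment of 'egg' alternates: [ʒ] ~ [ʃ].
The stem 'water' ([tɔteʃu], [tɔteʃ]) shows [ʃ] unchanged in both environments, so [ʃ] cannot be basic with [ʒ] derived before the DIM suffix.
The alternation reflects word-final obstruent devoicing: voiced obstruents become voiceless word-finally. /ʒ/ is underlying.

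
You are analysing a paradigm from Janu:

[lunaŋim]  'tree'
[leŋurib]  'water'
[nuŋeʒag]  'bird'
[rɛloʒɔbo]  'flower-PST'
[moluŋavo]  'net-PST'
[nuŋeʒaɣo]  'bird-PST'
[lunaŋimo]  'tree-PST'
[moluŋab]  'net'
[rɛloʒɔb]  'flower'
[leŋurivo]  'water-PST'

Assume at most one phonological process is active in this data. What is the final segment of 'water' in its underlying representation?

The stem for 'water' ends in [v] in [leŋurivo] but [b] in [leŋurib].
Compare 'flower', with invariant [b] in [rɛloʒɔbo] and [rɛloʒɔb]: an analysis with underlying /b/ and a rule producing [v] before the PST suffix would wrongly predict alternation here too.
The underlying segment must be /v/; voiced fricatives become stops word-finally, yielding [b] there.

/v/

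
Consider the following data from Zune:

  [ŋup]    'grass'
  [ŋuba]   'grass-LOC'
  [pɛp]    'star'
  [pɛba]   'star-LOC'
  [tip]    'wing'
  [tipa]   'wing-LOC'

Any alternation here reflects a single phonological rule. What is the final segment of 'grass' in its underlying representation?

The root 'grass' surfaces as [ŋup] and [ŋuba], with a stem-final [p] ~ [b] alternation.
The stem 'wing' ([tip], [tipa]) shows [p] unchanged in both environments, so [p] cannot be basic with [b] derived before the LOC suffix.
Therefore /b/ is basic and [p] is derived by word-final obstruent devoicing (voiced obstruents become voiceless word-finally).

/b/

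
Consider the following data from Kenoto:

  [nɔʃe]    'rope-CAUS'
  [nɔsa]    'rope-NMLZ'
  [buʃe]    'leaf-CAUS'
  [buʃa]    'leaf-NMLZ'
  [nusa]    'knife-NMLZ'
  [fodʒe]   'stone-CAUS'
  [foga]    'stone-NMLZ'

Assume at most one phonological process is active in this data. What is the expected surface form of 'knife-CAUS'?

The root 'rope' surfaces as [nɔʃe] and [nɔsa], with a stem-final [ʃ] ~ [s] alternation.
If /ʃ/ were underlying and a rule turned it into [s] before the NMLZ suffix, 'leaf' would also alternate; but it has [ʃ] in both [buʃe] and [buʃa].
The underlying segment must be /s/; /g/ and /s/ become palato-alveolar [dʒ] and [ʃ] before a front vowel, yielding [ʃ] there.
From [nusa] the stem 'knife' is /nus/; before a front vowel this yields [nuʃe].

[nuʃe]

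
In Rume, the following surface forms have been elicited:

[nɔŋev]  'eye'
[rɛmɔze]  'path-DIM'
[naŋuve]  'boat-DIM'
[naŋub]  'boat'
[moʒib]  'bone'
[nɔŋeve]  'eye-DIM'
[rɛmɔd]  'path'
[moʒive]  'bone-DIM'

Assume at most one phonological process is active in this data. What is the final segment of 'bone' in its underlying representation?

/b/

The stem for 'bone' ends in [v] in [moʒive] but [b] in [moʒib].
Compare 'eye', with invariant [v] in [nɔŋeve] and [nɔŋev]: an analysis with underlying /v/ and a rule producing [b] in isolation would wrongly predict alternation here too.
The underlying segment must be /b/; voiced stops become fricatives between vowels, yielding [v] there.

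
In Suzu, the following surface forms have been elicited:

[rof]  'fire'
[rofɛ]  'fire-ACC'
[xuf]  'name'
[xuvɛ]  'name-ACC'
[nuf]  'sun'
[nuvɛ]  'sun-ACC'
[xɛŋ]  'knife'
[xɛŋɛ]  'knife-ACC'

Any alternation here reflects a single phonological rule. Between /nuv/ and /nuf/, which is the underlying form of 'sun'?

The stem for 'sun' ends in [f] in [nuf] but [v] in [nuvɛ].
If /f/ were underlying and a rule turned it into [v] before the ACC suffix, 'fire' would also alternate; but it has [f] in both [rof] and [rofɛ].
The alternation reflects word-final obstruent devoicing: voiced obstruents become voiceless word-finally. /v/ is underlying.

/nuv/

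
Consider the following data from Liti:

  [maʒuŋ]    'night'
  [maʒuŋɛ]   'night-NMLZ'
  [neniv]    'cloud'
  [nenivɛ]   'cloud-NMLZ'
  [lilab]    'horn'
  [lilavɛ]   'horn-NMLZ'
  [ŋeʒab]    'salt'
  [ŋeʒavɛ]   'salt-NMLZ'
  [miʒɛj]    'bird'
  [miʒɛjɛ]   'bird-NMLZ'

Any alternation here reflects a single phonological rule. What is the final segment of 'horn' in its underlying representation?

The stem for 'horn' ends in [b] in [lilab] but [v] in [lilavɛ].
The stem 'cloud' ([neniv], [nenivɛ]) shows [v] unchanged in both environments, so [v] cannot be basic with [b] derived in isolation.
So /b/ is underlying, and a rule of intervocalic spirantization — voiced stops become fricatives between vowels — gives [v].

/b/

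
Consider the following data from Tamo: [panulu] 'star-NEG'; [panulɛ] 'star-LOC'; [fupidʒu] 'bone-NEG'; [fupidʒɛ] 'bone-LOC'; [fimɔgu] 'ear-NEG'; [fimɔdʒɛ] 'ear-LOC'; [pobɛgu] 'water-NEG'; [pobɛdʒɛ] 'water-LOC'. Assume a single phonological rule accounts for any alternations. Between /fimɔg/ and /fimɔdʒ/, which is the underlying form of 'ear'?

'ear' shows [g] ~ [dʒ] at the end of the stem ([fimɔgu] vs [fimɔdʒɛ]).
Compare 'bone', with invariant [dʒ] in [fupidʒu] and [fupidʒɛ]: an analysis with underlying /dʒ/ and a rule producing [g] before the NEG suffix would wrongly predict alternation here too.
Therefore /g/ is basic and [dʒ] is derived by palatalization before a front vowel (/g/ becomes palato-alveolar [dʒ] before a front vowel).

/fimɔg/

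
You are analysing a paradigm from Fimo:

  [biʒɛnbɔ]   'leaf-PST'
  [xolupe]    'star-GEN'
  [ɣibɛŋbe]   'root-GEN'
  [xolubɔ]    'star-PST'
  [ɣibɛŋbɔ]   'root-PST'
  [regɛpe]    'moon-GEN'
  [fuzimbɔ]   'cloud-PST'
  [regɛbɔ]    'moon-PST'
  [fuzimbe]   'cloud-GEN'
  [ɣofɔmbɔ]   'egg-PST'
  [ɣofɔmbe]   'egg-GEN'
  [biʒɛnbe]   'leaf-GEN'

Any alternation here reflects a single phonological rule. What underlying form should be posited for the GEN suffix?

The GEN morpheme has two allomorphs, [-be] and [-pe].
The PST suffix, which begins with [b], is invariant after every stem; so [b] is not altered by any rule here.
The GEN suffix is therefore /-pe/ underlyingly, with post-nasal voicing: voiceless stops become voiced after a nasal.

/-pe/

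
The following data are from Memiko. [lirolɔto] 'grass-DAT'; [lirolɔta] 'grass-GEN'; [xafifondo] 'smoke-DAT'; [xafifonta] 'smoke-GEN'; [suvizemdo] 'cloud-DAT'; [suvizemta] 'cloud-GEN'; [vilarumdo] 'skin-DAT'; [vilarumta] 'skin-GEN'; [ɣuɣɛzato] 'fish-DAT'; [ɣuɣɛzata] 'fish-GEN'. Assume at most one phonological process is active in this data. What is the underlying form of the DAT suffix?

/-do/

The DAT morpheme has two allomorphs, [-do] and [-to].
The GEN suffix, which begins with [t], is invariant after every stem; so [t] is not altered by any rule here.
The DAT suffix is therefore /-do/ underlyingly, with post-vocalic devoicing: voiced stops become voiceless after a vowel.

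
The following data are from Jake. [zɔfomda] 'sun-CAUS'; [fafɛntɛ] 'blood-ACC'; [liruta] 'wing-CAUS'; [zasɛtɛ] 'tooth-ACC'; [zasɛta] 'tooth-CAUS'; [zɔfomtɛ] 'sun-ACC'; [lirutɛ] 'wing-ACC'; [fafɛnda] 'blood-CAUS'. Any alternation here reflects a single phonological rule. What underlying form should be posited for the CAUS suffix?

/-da/

The CAUS suffix surfaces as [-da] and [-ta], depending on the final segment of the stem.
By contrast the ACC suffix keeps its initial [t] throughout — that segment must be underlying.
So the underlying form is /-da/, and voiced stops become voiceless after a vowel.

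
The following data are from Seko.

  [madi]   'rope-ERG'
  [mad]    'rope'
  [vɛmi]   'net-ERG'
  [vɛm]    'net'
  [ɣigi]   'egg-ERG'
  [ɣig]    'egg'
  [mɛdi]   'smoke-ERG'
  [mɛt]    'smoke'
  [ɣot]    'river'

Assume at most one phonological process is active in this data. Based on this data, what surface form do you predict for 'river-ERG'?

The root 'smoke' surfaces as [mɛdi] and [mɛt], with a stem-final [d] ~ [t] alternation.
The stem 'rope' ([madi], [mad]) shows [d] unchanged in both environments, so [d] cannot be basic with [t] derived in isolation.
The underlying segment must be /t/; voiceless stops become voiced between vowels, yielding [d] there.
From [ɣot] the stem 'river' is /ɣot/; between vowels this yields [ɣodi].

[ɣodi]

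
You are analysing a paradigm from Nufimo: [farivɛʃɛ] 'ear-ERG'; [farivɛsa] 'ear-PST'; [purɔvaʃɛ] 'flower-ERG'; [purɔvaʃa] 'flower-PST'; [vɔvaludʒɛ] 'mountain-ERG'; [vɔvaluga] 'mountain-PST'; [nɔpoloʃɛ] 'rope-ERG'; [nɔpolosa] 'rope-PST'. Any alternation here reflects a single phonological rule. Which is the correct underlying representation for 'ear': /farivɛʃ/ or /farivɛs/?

The stem for 'ear' ends in [ʃ] in [farivɛʃɛ] but [s] in [farivɛsa].
If /ʃ/ were underlying and a rule turned it into [s] before the PST suffix, 'flower' would also alternate; but it has [ʃ] in both [purɔvaʃɛ] and [purɔvaʃa].
The underlying segment must be /s/; /g/ and /s/ become palato-alveolar [dʒ] and [ʃ] before a front vowel, yielding [ʃ] there.

/farivɛs/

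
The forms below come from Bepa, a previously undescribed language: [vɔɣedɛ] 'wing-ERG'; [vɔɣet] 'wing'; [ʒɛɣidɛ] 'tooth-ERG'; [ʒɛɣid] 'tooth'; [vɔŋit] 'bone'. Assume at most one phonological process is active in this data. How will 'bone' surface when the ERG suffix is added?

[vɔŋidɛ]

'wing' shows [d] ~ [t] at the end of the stem ([vɔɣedɛ] vs [vɔɣet]).
The stem 'tooth' ([ʒɛɣidɛ], [ʒɛɣid]) shows [d] unchanged in both environments, so [d] cannot be basic with [t] derived in isolation.
So /t/ is underlying, and a rule of intervocalic voicing — voiceless stops become voiced between vowels — gives [d].
From [vɔŋit] the stem 'bone' is /vɔŋit/; between vowels this yields [vɔŋidɛ].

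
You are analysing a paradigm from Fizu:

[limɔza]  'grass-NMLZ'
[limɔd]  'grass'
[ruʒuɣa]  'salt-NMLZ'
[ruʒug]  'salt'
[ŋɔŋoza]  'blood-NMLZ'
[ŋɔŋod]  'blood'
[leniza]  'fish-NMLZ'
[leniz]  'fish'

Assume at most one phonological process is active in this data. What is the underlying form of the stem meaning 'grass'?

The stem for 'grass' ends in [z] in [limɔza] but [d] in [limɔd].
Compare 'fish', with invariant [z] in [leniza] and [leniz]: an analysis with underlying /z/ and a rule producing [d] in isolation would wrongly predict alternation here too.
So /d/ is underlying, and a rule of intervocalic spirantization — voiced stops become fricatives between vowels — gives [z].

/limɔd/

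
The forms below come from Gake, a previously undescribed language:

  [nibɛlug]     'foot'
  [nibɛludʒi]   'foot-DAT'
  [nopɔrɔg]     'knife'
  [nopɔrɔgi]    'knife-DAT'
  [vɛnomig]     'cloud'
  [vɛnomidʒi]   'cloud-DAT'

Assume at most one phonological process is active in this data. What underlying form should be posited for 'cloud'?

/vɛnomidʒ/

In [vɛnomig] and [vɛnomidʒi] the final segment of 'cloud' alternates: [g] ~ [dʒ].
The stem 'knife' ([nopɔrɔg], [nopɔrɔgi]) shows [g] unchanged in both environments, so [g] cannot be basic with [dʒ] derived before the DAT suffix.
So /dʒ/ is underlying, and a rule of depalatalization — palato-alveolar /dʒ/ becomes [g] when no front vowel follows — gives [g].
The underlying form of 'cloud' is therefore /vɛnomidʒ/.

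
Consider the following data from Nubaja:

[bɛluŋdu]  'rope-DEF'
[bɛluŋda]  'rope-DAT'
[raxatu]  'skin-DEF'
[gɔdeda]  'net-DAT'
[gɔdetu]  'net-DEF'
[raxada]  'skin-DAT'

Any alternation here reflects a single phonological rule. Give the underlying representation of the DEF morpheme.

/-tu/

The DEF suffix surfaces as [-du] and [-tu], depending on the final segment of the stem.
By contrast the DAT suffix keeps its initial [d] throughout — that segment must be underlying.
The DEF suffix is therefore /-tu/ underlyingly, with post-nasal voicing: voiceless stops become voiced after a nasal.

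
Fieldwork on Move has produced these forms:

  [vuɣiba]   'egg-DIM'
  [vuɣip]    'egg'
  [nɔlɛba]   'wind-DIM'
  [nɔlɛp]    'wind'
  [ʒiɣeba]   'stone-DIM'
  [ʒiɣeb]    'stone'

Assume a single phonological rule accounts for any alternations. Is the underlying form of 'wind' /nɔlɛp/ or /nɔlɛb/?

In [nɔlɛba] and [nɔlɛp] the final segment of 'wind' alternates: [b] ~ [p].
But 'stone' keeps [b] in both environments ([ʒiɣeba], [ʒiɣeb]), so there is no rule changing /b/ to [p] in isolation.
The alternation reflects intervocalic voicing: voiceless stops become voiced between vowels. /p/ is underlying.

/nɔlɛp/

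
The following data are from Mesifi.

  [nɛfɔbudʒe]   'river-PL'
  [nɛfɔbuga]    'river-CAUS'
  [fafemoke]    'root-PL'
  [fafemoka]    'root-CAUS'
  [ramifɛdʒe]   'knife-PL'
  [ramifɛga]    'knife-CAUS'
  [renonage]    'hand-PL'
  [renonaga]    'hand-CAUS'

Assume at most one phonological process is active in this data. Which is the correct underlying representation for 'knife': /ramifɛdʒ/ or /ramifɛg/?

/ramifɛdʒ/

The root 'knife' surfaces as [ramifɛdʒe] and [ramifɛga], with a stem-final [dʒ] ~ [g] alternation.
But 'hand' keeps [g] in both environments ([renonage], [renonaga]), so there is no rule changing /g/ to [dʒ] before the PL suffix.
Therefore /dʒ/ is basic and [g] is derived by depalatalization (palato-alveolar /dʒ/ becomes [g] when no front vowel follows).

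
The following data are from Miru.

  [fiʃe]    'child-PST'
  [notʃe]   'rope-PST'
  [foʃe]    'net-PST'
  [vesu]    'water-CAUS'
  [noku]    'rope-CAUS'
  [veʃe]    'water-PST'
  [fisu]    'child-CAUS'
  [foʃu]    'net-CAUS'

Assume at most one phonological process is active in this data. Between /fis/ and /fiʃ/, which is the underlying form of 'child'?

/fis/

'child' shows [ʃ] ~ [s] at the end of the stem ([fiʃe] vs [fisu]).
Compare 'net', with invariant [ʃ] in [foʃe] and [foʃu]: an analysis with underlying /ʃ/ and a rule producing [s] before the CAUS suffix would wrongly predict alternation here too.
The underlying segment must be /s/; /k/ and /s/ become palato-alveolar [tʃ] and [ʃ] before a front vowel, yielding [ʃ] there.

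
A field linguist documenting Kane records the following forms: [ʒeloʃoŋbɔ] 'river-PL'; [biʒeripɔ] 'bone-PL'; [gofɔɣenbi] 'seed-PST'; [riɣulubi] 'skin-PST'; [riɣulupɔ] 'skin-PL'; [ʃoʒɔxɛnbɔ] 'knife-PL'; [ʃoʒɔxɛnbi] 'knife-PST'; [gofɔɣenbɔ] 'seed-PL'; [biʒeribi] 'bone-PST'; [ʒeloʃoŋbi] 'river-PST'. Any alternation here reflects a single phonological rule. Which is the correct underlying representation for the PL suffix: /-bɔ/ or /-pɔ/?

The PL morpheme has two allomorphs, [-bɔ] and [-pɔ].
By contrast the PST suffix keeps its initial [b] throughout — that segment must be underlying.
So the underlying form is /-pɔ/, and voiceless stops become voiced after a nasal.

/-pɔ/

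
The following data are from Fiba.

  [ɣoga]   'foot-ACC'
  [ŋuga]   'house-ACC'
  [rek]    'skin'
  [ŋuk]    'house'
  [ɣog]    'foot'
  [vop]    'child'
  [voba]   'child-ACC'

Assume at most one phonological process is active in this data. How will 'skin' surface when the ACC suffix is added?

The root 'house' surfaces as [ŋuga] and [ŋuk], with a stem-final [g] ~ [k] alternation.
The stem 'foot' ([ɣoga], [ɣog]) shows [g] unchanged in both environments, so [g] cannot be basic with [k] derived in isolation.
The alternation reflects intervocalic voicing: voiceless stops become voiced between vowels. /k/ is underlying.
From [rek] the stem 'skin' is /rek/; between vowels this yields [rega].

[rega]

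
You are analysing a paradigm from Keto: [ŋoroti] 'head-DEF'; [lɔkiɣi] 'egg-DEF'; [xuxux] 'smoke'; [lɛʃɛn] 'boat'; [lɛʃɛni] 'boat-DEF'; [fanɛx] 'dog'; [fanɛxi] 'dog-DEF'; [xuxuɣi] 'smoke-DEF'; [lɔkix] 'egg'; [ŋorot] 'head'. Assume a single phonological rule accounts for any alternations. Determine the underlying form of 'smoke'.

The root 'smoke' surfaces as [xuxux] and [xuxuɣi], with a stem-final [x] ~ [ɣ] alternation.
If /x/ were underlying and a rule turned it into [ɣ] before the DEF suffix, 'dog' would also alternate; but it has [x] in both [fanɛx] and [fanɛxi].
The alternation reflects word-final obstruent devoicing: voiced obstruents become voiceless word-finally. /ɣ/ is underlying.

/xuxuɣ/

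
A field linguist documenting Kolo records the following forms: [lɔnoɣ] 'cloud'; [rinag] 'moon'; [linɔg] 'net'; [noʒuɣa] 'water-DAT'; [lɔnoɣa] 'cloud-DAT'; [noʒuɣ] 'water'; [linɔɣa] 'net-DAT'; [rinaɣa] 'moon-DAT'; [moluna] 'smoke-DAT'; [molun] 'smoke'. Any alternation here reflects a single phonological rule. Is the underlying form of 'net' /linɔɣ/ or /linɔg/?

The root 'net' surfaces as [linɔɣa] and [linɔg], with a stem-final [ɣ] ~ [g] alternation.
Compare 'cloud', with invariant [ɣ] in [lɔnoɣa] and [lɔnoɣ]: an analysis with underlying /ɣ/ and a rule producing [g] in isolation would wrongly predict alternation here too.
So /g/ is underlying, and a rule of intervocalic spirantization — voiced stops become fricatives between vowels — gives [ɣ].

/linɔg/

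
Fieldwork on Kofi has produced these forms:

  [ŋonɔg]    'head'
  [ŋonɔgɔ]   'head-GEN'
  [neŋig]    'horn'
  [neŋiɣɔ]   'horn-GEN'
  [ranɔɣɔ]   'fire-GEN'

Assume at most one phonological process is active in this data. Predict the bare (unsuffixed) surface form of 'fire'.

'horn' shows [g] ~ [ɣ] at the end of the stem ([neŋig] vs [neŋiɣɔ]).
But 'head' keeps [g] in both environments ([ŋonɔg], [ŋonɔgɔ]), so there is no rule changing /g/ to [ɣ] before the GEN suffix.
So /ɣ/ is underlying, and a rule of word-final hardening — voiced fricatives become stops word-finally — gives [g].
The one attested form of 'fire', [ranɔɣɔ], shows underlying /ranɔɣ/. Applying the same rule word-finally gives [ranɔg].

[ranɔg]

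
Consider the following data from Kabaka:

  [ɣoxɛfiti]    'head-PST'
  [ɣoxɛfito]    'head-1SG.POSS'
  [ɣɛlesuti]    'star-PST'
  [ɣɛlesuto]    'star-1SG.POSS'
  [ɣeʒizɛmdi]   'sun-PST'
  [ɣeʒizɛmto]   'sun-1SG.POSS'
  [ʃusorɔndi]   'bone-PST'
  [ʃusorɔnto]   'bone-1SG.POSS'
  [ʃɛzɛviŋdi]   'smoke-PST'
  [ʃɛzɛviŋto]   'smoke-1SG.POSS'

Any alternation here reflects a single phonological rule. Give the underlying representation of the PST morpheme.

The PST suffix surfaces as [-di] and [-ti], depending on the final segment of the stem.
The 1SG.POSS suffix, which begins with [t], is invariant after every stem; so [t] is not altered by any rule here.
The PST suffix is therefore /-di/ underlyingly, with post-vocalic devoicing: voiced stops become voiceless after a vowel.

/-di/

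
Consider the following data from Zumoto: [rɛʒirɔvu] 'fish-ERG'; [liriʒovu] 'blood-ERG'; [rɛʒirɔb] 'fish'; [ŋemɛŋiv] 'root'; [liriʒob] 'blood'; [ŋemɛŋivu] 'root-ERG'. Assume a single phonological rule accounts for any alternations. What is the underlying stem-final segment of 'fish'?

The root 'fish' surfaces as [rɛʒirɔvu] and [rɛʒirɔb], with a stem-final [v] ~ [b] alternation.
If /v/ were underlying and a rule turned it into [b] in isolation, 'root' would also alternate; but it has [v] in both [ŋemɛŋivu] and [ŋemɛŋiv].
Therefore /b/ is basic and [v] is derived by intervocalic spirantization (voiced stops become fricatives between vowels).

/b/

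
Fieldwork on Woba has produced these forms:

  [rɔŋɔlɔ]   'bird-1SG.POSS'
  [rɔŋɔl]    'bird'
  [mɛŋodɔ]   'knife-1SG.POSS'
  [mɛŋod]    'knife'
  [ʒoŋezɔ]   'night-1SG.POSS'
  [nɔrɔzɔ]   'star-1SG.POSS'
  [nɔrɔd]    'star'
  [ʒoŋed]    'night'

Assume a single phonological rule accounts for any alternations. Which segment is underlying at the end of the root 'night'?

/z/

In [ʒoŋed] and [ʒoŋezɔ] the final segment of 'night' alternates: [d] ~ [z].
The stem 'knife' ([mɛŋod], [mɛŋodɔ]) shows [d] unchanged in both environments, so [d] cannot be basic with [z] derived before the 1SG.POSS suffix.
The alternation reflects word-final hardening: voiced fricatives become stops word-finally. /z/ is underlying.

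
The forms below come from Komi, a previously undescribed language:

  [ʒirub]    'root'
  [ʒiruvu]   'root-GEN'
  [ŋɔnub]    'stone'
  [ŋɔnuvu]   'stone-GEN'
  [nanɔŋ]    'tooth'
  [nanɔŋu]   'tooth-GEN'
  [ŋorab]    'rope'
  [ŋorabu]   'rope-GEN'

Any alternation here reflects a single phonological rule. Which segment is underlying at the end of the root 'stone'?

The root 'stone' surfaces as [ŋɔnub] and [ŋɔnuvu], with a stem-final [b] ~ [v] alternation.
The stem 'rope' ([ŋorab], [ŋorabu]) shows [b] unchanged in both environments, so [b] cannot be basic with [v] derived before the GEN suffix.
The alternation reflects word-final hardening: voiced fricatives become stops word-finally. /v/ is underlying.

/v/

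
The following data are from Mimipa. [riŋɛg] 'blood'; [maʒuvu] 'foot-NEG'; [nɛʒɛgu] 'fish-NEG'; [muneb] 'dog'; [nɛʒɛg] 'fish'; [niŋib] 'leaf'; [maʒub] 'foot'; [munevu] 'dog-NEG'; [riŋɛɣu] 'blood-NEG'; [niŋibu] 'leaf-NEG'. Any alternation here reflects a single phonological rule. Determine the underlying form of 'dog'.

/munev/

The root 'dog' surfaces as [muneb] and [munevu], with a stem-final [b] ~ [v] alternation.
The stem 'leaf' ([niŋib], [niŋibu]) shows [b] unchanged in both environments, so [b] cannot be basic with [v] derived before the NEG suffix.
Therefore /v/ is basic and [b] is derived by word-final hardening (voiced fricatives become stops word-finally).
Hence 'dog' is /munev/ underlyingly.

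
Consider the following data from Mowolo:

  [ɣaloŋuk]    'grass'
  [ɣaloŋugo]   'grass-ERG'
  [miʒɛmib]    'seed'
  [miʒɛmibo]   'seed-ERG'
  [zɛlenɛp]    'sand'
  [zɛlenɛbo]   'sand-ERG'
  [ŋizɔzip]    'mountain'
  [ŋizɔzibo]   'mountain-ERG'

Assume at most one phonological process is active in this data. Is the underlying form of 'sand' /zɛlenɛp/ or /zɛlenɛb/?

'sand' shows [p] ~ [b] at the end of the stem ([zɛlenɛp] vs [zɛlenɛbo]).
Compare 'seed', with invariant [b] in [miʒɛmib] and [miʒɛmibo]: an analysis with underlying /b/ and a rule producing [p] in isolation would wrongly predict alternation here too.
So /p/ is underlying, and a rule of intervocalic voicing — voiceless stops become voiced between vowels — gives [b].

/zɛlenɛp/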